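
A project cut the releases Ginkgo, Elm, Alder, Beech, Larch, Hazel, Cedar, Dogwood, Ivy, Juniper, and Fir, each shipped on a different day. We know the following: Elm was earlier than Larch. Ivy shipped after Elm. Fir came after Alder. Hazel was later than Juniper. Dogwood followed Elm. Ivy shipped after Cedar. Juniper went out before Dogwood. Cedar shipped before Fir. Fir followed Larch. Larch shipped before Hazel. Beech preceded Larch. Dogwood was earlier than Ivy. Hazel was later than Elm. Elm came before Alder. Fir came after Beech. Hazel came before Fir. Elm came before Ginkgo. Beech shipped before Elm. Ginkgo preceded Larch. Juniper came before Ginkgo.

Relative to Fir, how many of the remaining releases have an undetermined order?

Forced before Fir: Alder, Beech, Cedar, Elm, Ginkgo, Hazel, Juniper, and Larch.
That leaves Dogwood and Ivy with no forced order relative to Fir — 2.

2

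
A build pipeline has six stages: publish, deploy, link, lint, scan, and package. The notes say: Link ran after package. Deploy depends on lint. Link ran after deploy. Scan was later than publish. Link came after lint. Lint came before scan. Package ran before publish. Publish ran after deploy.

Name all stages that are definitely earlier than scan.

deploy, lint, package, publish

Directly stated before scan: lint and publish.
Deploy reaches scan via deploy → publish → scan.
Package reaches scan via package → publish → scan.
No chain forces link ahead of scan.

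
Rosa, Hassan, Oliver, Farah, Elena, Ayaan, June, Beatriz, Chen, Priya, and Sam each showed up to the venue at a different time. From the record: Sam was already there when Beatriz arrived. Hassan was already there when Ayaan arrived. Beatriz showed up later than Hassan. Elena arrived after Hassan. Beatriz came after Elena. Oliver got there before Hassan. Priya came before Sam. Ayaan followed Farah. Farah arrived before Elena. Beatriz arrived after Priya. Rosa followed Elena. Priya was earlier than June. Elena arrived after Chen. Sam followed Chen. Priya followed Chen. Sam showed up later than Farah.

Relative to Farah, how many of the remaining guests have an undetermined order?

Forced after Farah: Ayaan, Beatriz, Elena, Rosa, and Sam.
That leaves Chen, Hassan, June, Oliver, and Priya with no forced order relative to Farah — 5.

5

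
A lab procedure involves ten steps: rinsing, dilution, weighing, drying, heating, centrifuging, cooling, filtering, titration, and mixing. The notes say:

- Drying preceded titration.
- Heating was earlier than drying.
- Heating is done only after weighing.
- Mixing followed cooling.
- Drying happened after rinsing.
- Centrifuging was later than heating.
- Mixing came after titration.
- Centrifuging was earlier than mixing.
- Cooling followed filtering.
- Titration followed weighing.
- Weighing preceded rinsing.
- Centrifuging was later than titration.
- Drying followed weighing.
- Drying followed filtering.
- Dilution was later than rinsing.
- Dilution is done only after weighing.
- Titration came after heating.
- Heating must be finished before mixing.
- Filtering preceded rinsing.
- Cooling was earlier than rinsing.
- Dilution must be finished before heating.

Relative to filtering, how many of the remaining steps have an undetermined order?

Forced after filtering: centrifuging, cooling, dilution, drying, heating, mixing, rinsing, and titration.
That leaves weighing with no forced order relative to filtering — 1.

1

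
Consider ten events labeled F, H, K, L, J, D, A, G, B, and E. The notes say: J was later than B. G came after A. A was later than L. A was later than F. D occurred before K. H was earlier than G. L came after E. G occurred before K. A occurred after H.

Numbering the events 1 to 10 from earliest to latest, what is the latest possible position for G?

9

G must come before K — 1 event forced after it.
Everything else can be placed before G in some valid order, so G can sit as late as position 10 − 1 = 9.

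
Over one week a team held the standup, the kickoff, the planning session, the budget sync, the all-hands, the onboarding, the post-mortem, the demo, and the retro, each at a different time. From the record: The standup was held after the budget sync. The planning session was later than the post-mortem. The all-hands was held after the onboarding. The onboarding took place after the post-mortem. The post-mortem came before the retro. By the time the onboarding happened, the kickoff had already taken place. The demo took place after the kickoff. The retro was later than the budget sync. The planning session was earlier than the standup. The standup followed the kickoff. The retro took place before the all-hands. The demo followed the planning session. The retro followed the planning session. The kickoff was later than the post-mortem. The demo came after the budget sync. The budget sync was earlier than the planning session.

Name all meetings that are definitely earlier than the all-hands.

Directly stated before the all-hands: the onboarding and the retro.
The budget sync reaches the all-hands via the budget sync → the retro → the all-hands.
The kickoff reaches the all-hands via the kickoff → the onboarding → the all-hands.
The planning session reaches the all-hands via the planning session → the retro → the all-hands.
Likewise the post-mortem reaches the all-hands by chaining the stated constraints.
No chain forces the demo (or any of the others) ahead of the all-hands.

the budget sync, the kickoff, the onboarding, the planning session, the post-mortem, the retro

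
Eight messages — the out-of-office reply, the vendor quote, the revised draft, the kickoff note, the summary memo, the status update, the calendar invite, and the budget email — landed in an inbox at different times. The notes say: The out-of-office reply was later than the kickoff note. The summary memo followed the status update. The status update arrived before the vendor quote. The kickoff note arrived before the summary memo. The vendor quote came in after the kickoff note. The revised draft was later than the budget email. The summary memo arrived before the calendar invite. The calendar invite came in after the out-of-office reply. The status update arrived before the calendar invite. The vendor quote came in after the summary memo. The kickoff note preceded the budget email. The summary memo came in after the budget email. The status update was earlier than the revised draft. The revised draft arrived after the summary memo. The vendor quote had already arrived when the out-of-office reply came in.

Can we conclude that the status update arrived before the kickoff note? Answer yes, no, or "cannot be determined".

cannot be determined

No chain of stated constraints runs from the status update to the kickoff note, and none runs from the kickoff note to the status update either.
So the relative order of the status update and the kickoff note is not fixed by the given facts.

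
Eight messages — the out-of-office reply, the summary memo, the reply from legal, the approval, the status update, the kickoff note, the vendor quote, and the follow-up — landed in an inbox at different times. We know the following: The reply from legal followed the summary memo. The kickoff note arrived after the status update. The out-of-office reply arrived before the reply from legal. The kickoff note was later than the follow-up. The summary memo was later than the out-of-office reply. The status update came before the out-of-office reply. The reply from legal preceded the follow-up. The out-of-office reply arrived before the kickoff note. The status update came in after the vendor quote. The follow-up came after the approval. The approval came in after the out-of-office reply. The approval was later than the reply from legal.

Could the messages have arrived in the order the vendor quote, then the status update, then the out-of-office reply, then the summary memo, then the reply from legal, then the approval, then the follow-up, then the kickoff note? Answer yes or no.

yes

Check each stated constraint against the proposed order — e.g. the out-of-office reply is ahead of the kickoff note; the status update is ahead of the kickoff note. Every pair is in the required order; nothing is violated.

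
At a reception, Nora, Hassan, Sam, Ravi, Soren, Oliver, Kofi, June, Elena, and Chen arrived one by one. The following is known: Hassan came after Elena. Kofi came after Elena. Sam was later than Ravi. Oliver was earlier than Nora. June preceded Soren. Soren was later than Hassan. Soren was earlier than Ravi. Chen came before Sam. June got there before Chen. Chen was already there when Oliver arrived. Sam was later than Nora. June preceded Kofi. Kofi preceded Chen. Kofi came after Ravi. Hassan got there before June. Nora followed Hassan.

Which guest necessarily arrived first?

Elena

Elena has a chain of constraints placing them before every other guest, so Elena must be first.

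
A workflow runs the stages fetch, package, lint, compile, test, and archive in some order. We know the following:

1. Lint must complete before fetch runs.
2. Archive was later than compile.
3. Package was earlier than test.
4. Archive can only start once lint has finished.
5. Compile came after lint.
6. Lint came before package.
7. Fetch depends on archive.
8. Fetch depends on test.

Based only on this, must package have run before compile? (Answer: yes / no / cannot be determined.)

No chain of stated constraints runs from package to compile, and none runs from compile to package either.
So the relative order of package and compile is not fixed by the given facts.

cannot be determined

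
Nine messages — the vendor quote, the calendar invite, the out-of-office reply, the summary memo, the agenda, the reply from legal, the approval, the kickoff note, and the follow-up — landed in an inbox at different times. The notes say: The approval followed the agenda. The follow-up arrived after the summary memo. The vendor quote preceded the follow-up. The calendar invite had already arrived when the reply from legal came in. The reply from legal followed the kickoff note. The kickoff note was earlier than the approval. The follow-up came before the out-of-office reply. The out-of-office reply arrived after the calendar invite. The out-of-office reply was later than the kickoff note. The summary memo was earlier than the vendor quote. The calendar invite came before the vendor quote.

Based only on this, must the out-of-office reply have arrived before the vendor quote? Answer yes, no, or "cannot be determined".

Tracing the constraints gives the vendor quote → the follow-up → the out-of-office reply, so the vendor quote must come before the out-of-office reply.
That means the out-of-office reply cannot be before the vendor quote.

no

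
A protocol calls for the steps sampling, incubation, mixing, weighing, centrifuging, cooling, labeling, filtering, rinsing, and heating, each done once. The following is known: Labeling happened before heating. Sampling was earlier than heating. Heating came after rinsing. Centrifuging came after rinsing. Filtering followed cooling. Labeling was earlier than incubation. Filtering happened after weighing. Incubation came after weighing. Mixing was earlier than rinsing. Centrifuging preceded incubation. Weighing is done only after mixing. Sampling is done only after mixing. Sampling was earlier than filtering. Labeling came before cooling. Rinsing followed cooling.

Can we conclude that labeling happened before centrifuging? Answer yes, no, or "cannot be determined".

Chain the constraints: labeling → cooling → rinsing → centrifuging. Each link is directly stated, so labeling comes before centrifuging.

yes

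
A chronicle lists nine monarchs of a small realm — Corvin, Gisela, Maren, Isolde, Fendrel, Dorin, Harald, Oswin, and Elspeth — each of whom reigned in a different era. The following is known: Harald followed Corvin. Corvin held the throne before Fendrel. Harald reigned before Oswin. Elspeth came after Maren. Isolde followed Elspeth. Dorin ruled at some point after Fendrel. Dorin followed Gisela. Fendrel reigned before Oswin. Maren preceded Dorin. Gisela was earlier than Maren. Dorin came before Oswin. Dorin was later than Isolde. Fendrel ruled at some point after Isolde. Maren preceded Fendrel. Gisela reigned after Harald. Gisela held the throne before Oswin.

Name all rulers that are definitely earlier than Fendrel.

Directly stated before Fendrel: Corvin, Isolde, and Maren.
Elspeth reaches Fendrel via Elspeth → Isolde → Fendrel.
Gisela reaches Fendrel via Gisela → Maren → Fendrel.
Harald reaches Fendrel via Harald → Gisela → Maren → Fendrel.
No chain forces Dorin (or any of the others) ahead of Fendrel.

Corvin, Elspeth, Gisela, Harald, Isolde, Maren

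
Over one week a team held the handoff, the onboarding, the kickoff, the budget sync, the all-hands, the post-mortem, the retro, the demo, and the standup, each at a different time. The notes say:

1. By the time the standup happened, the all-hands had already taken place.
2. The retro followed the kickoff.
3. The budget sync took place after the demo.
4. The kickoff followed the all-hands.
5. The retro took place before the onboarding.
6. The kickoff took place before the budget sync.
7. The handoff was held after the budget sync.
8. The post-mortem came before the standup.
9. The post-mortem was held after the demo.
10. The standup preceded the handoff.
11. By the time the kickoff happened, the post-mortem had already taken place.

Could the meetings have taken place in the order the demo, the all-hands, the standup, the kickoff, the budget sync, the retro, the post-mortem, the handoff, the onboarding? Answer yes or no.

The constraints require the post-mortem before the standup, but in the proposed sequence the standup appears ahead of the post-mortem. That one violation is enough.

no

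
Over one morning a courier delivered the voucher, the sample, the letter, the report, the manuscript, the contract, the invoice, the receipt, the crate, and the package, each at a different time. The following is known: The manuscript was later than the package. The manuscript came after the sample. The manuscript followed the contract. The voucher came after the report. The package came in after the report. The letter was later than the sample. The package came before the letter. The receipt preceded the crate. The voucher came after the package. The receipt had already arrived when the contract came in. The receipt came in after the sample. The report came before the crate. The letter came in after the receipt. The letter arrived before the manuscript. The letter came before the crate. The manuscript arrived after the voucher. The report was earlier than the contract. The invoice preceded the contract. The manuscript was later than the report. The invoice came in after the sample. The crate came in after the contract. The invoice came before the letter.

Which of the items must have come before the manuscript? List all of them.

Directly stated before the manuscript: the contract, the letter, the package, the report, the sample, and the voucher.
The invoice reaches the manuscript via the invoice → the letter → the manuscript.
The receipt reaches the manuscript via the receipt → the letter → the manuscript.

the contract, the invoice, the letter, the package, the receipt, the report, the sample, the voucher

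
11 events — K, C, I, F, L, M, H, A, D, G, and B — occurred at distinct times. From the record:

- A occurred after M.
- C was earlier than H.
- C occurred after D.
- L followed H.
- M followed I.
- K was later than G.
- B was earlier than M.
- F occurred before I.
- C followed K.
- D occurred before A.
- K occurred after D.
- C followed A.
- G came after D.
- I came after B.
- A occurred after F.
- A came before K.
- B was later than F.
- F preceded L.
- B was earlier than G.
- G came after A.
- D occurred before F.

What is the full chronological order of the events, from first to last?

The constraints fix every adjacent pair, so only one ordering works:
D → F → B → I → M → A → G → K → C → H → L.

D, F, B, I, M, A, G, K, C, H, L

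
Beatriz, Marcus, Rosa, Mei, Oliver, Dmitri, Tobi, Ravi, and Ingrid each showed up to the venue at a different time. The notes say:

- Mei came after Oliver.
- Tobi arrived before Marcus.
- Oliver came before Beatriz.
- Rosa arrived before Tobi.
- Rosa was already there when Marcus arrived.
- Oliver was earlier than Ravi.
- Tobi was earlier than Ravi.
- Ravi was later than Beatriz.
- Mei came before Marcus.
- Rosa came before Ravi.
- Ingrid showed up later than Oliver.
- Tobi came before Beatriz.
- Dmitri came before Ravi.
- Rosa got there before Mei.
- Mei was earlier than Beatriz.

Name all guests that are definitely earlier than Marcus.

Mei, Oliver, Rosa, Tobi

Directly stated before Marcus: Mei, Rosa, and Tobi.
Oliver reaches Marcus via Oliver → Mei → Marcus.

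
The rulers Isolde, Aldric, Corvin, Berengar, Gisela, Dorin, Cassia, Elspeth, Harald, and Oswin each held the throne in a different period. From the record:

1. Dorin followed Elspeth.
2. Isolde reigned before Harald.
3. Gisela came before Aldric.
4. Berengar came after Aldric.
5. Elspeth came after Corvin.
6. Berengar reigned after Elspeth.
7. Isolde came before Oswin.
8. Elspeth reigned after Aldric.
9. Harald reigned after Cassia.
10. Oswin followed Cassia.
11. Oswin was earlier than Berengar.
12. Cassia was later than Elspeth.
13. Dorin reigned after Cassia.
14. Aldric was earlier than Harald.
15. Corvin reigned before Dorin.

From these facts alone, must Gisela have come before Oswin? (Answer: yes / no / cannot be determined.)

yes

Chain the constraints: Gisela → Aldric → Elspeth → Cassia → Oswin. Each link is directly stated, so Gisela comes before Oswin.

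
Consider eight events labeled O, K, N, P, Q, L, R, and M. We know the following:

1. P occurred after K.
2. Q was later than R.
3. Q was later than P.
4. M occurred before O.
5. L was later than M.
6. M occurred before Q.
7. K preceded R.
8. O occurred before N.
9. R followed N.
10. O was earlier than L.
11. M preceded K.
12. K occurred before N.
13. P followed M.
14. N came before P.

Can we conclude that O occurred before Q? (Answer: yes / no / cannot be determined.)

Chain the constraints: O → N → P → Q. Each link is directly stated, so O comes before Q.

yes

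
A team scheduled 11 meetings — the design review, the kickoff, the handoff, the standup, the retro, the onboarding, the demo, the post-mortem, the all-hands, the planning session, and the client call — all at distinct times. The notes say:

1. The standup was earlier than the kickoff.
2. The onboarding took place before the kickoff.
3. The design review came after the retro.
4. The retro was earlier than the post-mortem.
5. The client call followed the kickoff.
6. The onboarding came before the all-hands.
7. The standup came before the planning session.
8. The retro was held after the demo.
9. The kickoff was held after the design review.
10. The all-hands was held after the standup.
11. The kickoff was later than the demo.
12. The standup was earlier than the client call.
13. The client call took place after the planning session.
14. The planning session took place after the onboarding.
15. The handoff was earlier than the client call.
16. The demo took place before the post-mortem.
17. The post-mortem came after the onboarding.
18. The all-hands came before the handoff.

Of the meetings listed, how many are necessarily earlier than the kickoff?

5

Directly stated before the kickoff: the demo, the design review, the onboarding, and the standup.
The retro reaches the kickoff via the retro → the design review → the kickoff.
No chain forces the all-hands (or any of the others) ahead of the kickoff.
That's the demo, the design review, the onboarding, the retro, and the standup — 5 in all.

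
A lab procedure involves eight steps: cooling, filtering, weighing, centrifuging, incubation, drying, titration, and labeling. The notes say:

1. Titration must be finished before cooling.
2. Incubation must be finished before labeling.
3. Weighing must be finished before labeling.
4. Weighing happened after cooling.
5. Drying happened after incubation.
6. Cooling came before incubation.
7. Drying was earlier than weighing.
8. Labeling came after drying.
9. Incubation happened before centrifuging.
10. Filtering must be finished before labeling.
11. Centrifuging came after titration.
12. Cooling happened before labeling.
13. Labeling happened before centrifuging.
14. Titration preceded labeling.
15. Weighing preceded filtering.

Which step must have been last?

centrifuging

Every other step has a chain of constraints placing it before centrifuging, so centrifuging is last.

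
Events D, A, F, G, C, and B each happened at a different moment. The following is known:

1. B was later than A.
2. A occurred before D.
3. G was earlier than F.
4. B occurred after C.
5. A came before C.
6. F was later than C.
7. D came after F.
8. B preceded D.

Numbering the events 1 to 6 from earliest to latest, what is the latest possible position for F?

5

F must come before D — 1 event forced after it.
Everything else can be placed before F in some valid order, so F can sit as late as position 6 − 1 = 5.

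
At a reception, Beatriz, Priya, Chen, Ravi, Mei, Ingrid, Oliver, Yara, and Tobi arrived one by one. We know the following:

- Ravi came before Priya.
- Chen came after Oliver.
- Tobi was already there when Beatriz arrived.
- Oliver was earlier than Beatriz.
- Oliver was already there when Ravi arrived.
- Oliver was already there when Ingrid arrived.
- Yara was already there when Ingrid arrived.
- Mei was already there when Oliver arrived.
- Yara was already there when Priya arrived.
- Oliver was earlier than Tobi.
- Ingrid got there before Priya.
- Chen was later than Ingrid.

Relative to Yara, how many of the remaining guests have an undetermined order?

5

Forced after Yara: Chen, Ingrid, and Priya.
That leaves Beatriz, Mei, Oliver, Ravi, and Tobi with no forced order relative to Yara — 5.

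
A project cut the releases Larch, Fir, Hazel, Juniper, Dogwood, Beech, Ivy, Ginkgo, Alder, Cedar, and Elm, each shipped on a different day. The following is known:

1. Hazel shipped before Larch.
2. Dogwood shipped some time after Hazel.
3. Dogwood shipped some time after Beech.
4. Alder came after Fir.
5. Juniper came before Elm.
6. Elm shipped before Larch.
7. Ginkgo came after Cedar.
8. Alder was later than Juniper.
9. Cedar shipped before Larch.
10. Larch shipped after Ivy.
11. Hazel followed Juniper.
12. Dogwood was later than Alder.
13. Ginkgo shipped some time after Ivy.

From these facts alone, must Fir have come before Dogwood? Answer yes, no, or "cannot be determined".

yes

Chain the constraints: Fir → Alder → Dogwood. Each link is directly stated, so Fir comes before Dogwood.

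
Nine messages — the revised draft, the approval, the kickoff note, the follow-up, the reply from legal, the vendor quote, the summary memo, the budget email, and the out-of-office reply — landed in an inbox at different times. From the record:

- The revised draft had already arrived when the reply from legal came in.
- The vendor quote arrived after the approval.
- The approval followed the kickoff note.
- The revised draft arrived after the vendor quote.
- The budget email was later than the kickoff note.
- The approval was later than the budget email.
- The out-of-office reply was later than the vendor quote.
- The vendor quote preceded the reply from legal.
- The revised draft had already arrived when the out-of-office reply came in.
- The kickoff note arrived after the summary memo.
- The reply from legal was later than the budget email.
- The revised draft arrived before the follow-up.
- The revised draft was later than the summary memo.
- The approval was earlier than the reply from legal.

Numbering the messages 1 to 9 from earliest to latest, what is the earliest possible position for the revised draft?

6

The approval, the budget email, the kickoff note, the summary memo, and the vendor quote must all come before the revised draft — 5 forced predecessors.
Nothing else is forced ahead of the revised draft, so its earliest slot is position 5 + 1 = 6.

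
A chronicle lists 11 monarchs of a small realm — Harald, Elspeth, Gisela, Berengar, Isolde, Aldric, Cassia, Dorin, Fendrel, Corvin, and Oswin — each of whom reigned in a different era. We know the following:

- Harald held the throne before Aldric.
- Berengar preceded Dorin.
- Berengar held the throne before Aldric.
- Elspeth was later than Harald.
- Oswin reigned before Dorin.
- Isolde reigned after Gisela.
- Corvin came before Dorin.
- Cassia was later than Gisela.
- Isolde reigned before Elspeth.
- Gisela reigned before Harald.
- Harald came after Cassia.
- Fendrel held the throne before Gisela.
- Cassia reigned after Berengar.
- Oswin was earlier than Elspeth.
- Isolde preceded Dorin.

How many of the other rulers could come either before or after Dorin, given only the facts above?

4

Forced before Dorin: Berengar, Corvin, Fendrel, Gisela, Isolde, and Oswin.
That leaves Aldric, Cassia, Elspeth, and Harald with no forced order relative to Dorin — 4.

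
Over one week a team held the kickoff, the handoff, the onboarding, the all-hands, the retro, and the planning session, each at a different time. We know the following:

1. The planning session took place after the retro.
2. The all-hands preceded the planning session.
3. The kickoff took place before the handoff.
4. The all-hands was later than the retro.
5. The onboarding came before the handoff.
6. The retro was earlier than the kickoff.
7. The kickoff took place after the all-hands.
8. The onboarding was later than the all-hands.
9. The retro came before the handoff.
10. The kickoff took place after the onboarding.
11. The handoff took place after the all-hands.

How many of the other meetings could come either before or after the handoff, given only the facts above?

Forced before the handoff: the all-hands, the kickoff, the onboarding, and the retro.
That leaves the planning session with no forced order relative to the handoff — 1.

1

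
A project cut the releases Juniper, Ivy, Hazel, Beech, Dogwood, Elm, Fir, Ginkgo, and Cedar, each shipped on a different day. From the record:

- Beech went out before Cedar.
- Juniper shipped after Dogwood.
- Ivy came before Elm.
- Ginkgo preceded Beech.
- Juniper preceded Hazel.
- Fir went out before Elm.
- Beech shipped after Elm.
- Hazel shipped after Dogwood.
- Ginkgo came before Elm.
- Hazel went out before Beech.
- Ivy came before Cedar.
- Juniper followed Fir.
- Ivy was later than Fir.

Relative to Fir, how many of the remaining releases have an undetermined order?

Forced after Fir: Beech, Cedar, Elm, Hazel, Ivy, and Juniper.
That leaves Dogwood and Ginkgo with no forced order relative to Fir — 2.

2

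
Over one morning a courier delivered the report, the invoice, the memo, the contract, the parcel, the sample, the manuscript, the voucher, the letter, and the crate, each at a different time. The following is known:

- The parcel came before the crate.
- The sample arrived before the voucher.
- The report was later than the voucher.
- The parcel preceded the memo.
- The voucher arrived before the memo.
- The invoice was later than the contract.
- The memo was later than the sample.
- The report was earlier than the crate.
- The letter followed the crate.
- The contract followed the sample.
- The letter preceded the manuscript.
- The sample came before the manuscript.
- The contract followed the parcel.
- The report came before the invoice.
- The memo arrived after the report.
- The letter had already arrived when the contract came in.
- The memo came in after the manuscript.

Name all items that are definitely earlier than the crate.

the parcel, the report, the sample, the voucher

Directly stated before the crate: the parcel and the report.
The sample reaches the crate via the sample → the voucher → the report → the crate.
The voucher reaches the crate via the voucher → the report → the crate.
No chain forces the invoice (or any of the others) ahead of the crate.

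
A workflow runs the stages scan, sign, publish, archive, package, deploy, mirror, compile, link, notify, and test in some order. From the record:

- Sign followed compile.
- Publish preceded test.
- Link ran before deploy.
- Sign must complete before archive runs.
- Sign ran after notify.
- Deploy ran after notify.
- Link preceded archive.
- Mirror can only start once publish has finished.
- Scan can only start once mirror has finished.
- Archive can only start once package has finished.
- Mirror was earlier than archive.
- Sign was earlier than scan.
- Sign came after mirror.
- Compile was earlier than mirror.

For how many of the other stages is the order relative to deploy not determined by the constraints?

Forced before deploy: link and notify.
That leaves archive, compile, mirror, package, publish, scan, sign, and test with no forced order relative to deploy — 8.

8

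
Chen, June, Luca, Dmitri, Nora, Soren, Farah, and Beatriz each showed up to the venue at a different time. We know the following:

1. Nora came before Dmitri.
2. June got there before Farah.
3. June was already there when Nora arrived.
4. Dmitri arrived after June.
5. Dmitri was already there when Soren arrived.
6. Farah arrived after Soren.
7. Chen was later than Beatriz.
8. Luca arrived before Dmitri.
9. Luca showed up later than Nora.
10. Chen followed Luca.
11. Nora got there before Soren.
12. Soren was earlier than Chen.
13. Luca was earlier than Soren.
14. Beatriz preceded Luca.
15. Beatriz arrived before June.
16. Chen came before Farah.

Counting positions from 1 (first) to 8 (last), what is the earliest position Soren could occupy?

Beatriz, Dmitri, June, Luca, and Nora must all come before Soren — 5 forced predecessors.
Nothing else is forced ahead of Soren, so their earliest slot is position 5 + 1 = 6.

6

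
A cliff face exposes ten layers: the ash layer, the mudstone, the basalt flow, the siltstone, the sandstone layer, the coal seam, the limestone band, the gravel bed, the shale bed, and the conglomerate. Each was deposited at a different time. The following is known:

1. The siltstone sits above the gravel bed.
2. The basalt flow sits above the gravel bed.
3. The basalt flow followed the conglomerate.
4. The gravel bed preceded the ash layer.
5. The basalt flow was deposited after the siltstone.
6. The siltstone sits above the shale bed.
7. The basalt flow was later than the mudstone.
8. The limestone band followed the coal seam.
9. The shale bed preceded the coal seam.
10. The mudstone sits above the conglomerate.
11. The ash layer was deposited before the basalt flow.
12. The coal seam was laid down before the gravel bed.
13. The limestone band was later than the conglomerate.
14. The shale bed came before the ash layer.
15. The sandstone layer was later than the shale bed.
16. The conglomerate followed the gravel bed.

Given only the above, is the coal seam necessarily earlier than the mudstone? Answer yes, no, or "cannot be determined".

yes

Chain the constraints: the coal seam → the gravel bed → the conglomerate → the mudstone. Each link is directly stated, so the coal seam comes before the mudstone.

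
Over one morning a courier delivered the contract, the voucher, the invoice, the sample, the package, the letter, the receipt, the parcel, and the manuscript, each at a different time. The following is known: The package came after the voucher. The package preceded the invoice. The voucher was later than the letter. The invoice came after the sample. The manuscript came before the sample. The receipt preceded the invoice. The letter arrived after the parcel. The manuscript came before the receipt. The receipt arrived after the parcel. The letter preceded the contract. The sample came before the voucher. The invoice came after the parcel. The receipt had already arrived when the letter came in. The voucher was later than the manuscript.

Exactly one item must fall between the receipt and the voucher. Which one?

Tracing the constraints gives the receipt → the letter → the voucher, so the letter sits after the receipt and before the voucher.
No other item is forced both after the receipt and before the voucher.

the letter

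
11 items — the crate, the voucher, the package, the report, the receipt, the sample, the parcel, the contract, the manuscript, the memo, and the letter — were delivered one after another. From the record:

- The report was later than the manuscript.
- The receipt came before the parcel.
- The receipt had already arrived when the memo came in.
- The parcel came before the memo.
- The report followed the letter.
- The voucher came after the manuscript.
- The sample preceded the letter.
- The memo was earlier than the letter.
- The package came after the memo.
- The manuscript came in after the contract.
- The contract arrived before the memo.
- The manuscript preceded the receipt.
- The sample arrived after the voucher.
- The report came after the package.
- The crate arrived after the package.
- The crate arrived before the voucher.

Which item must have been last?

the report

Every other item has a chain of constraints placing it before the report, so the report is last.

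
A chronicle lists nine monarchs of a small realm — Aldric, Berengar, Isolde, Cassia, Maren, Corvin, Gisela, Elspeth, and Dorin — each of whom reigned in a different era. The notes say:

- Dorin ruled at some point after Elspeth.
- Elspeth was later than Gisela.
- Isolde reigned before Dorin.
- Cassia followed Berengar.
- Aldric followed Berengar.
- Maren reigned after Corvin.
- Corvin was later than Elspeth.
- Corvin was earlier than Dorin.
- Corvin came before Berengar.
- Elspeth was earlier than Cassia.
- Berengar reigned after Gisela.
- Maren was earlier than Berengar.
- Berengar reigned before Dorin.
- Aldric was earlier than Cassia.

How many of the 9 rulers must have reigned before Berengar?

Directly stated before Berengar: Corvin, Gisela, and Maren.
Elspeth reaches Berengar via Elspeth → Corvin → Berengar.
No chain forces Aldric (or any of the others) ahead of Berengar.
That's Corvin, Elspeth, Gisela, and Maren — 4 in all.

4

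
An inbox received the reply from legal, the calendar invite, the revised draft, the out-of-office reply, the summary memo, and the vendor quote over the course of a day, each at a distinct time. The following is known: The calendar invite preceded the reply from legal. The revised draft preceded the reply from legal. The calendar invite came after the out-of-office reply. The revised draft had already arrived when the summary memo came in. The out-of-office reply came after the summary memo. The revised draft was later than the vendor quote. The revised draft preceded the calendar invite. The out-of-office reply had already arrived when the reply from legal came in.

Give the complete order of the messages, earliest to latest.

the vendor quote, the revised draft, the summary memo, the out-of-office reply, the calendar invite, the reply from legal

The constraints fix every adjacent pair, so only one ordering works:
the vendor quote → the revised draft → the summary memo → the out-of-office reply → the calendar invite → the reply from legal.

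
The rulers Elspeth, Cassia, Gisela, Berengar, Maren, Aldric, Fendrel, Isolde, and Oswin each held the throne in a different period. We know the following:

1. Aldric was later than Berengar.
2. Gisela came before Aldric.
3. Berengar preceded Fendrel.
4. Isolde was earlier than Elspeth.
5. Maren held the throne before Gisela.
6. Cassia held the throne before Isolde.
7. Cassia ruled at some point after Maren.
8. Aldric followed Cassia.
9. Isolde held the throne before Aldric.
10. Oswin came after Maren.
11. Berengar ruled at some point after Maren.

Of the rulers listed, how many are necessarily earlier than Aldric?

5

Directly stated before Aldric: Berengar, Cassia, Gisela, and Isolde.
Maren reaches Aldric via Maren → Cassia → Aldric.
That's Berengar, Cassia, Gisela, Isolde, and Maren — 5 in all.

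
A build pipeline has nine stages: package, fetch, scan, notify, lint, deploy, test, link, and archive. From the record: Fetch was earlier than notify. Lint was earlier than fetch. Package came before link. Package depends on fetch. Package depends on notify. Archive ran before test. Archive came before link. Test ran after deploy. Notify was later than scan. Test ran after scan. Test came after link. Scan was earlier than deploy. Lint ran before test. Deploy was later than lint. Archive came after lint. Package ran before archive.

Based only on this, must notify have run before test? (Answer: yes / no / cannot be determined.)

Chain the constraints: notify → package → link → test. Each link is directly stated, so notify comes before test.

yes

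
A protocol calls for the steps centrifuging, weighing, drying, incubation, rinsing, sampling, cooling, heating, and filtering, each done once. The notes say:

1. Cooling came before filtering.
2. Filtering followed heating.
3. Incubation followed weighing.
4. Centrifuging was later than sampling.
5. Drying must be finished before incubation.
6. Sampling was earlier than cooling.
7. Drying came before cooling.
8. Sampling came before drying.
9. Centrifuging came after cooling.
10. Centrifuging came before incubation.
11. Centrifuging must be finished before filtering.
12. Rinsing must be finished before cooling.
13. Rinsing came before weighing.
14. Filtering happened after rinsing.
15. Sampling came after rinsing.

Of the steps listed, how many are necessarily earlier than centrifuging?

Directly stated before centrifuging: cooling and sampling.
Drying reaches centrifuging via drying → cooling → centrifuging.
Rinsing reaches centrifuging via rinsing → cooling → centrifuging.
That's cooling, drying, rinsing, and sampling — 4 in all.

4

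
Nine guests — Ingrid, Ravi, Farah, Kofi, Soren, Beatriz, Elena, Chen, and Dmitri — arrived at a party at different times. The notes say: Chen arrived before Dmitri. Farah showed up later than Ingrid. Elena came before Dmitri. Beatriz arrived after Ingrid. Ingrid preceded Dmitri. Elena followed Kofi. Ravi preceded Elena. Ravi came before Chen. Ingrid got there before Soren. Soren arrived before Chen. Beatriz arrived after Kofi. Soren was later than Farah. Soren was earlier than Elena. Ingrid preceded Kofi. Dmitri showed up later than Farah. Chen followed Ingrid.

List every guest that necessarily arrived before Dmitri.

Directly stated before Dmitri: Chen, Elena, Farah, and Ingrid.
Kofi reaches Dmitri via Kofi → Elena → Dmitri.
Ravi reaches Dmitri via Ravi → Chen → Dmitri.
Soren reaches Dmitri via Soren → Chen → Dmitri.
No chain forces Beatriz ahead of Dmitri.

Chen, Elena, Farah, Ingrid, Kofi, Ravi, Soren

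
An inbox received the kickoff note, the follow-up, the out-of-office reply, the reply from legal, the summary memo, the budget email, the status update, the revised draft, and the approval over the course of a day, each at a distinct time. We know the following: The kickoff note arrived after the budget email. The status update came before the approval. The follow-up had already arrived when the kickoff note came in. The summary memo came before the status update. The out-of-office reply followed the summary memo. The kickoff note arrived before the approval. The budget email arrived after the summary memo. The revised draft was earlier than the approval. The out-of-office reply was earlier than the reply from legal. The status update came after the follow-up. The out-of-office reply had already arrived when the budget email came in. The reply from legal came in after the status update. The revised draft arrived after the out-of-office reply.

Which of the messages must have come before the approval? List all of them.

Directly stated before the approval: the kickoff note, the revised draft, and the status update.
The budget email reaches the approval via the budget email → the kickoff note → the approval.
The follow-up reaches the approval via the follow-up → the status update → the approval.
The out-of-office reply reaches the approval via the out-of-office reply → the revised draft → the approval.
Likewise the summary memo reaches the approval by chaining the stated constraints.

the budget email, the follow-up, the kickoff note, the out-of-office reply, the revised draft, the status update, the summary memo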